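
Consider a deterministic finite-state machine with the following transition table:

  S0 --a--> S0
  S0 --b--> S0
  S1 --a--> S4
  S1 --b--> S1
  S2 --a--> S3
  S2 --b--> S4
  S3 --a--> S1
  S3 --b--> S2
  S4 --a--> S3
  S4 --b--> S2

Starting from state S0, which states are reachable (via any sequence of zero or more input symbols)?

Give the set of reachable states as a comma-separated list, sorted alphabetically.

BFS from S0:
  visit S0: S0--a-->S0 (seen), S0--b-->S0 (seen)

Answer: S0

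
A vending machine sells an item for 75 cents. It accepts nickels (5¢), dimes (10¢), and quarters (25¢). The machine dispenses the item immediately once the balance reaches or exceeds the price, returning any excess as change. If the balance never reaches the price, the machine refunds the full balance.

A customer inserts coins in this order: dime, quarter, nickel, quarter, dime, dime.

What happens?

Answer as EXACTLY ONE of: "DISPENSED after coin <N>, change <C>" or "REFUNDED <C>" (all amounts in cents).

Answer: DISPENSED after coin 5, change 0

Derivation:
Price: 75¢
Coin 1 (dime, 10¢): balance = 10¢
Coin 2 (quarter, 25¢): balance = 35¢
Coin 3 (nickel, 5¢): balance = 40¢
Coin 4 (quarter, 25¢): balance = 65¢
Coin 5 (dime, 10¢): balance = 75¢
  → balance >= price → DISPENSE, change = 75 - 75 = 0¢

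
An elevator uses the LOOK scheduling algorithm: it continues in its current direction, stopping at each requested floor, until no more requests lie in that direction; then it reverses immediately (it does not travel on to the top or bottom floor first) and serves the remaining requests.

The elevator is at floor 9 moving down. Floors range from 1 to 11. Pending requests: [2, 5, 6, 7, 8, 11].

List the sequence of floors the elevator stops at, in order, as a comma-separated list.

Answer: 8, 7, 6, 5, 2, 11

Derivation:
Current: 9, moving DOWN
Serve below first (descending): [8, 7, 6, 5, 2]
Then reverse, serve above (ascending): [11]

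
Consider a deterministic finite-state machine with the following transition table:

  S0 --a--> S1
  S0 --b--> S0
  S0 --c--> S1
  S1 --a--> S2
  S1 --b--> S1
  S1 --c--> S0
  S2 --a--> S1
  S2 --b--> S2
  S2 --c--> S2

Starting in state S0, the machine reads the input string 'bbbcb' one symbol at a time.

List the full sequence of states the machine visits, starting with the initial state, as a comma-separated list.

Start: S0
  read 'b': S0 --b--> S0
  read 'b': S0 --b--> S0
  read 'b': S0 --b--> S0
  read 'c': S0 --c--> S1
  read 'b': S1 --b--> S1

Answer: S0, S0, S0, S0, S1, S1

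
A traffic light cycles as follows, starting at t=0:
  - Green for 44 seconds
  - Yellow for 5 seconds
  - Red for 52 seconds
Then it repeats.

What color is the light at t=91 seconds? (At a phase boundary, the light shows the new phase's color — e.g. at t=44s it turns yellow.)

Answer: red

Derivation:
Cycle length = 44 + 5 + 52 = 101s
t = 91, phase_t = 91 mod 101 = 91
91 >= 49 → RED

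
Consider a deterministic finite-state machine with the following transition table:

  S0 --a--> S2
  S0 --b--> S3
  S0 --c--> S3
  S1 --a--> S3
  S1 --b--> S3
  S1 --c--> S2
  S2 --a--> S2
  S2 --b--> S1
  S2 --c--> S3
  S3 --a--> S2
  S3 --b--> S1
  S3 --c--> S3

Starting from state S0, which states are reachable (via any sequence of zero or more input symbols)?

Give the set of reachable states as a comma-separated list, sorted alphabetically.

BFS from S0:
  visit S0: S0--a-->S2 (new), S0--b-->S3 (new), S0--c-->S3 (seen)
  visit S2: S2--a-->S2 (seen), S2--b-->S1 (new), S2--c-->S3 (seen)
  visit S3: S3--a-->S2 (seen), S3--b-->S1 (seen), S3--c-->S3 (seen)
  visit S1: S1--a-->S3 (seen), S1--b-->S3 (seen), S1--c-->S2 (seen)

Answer: S0, S1, S2, S3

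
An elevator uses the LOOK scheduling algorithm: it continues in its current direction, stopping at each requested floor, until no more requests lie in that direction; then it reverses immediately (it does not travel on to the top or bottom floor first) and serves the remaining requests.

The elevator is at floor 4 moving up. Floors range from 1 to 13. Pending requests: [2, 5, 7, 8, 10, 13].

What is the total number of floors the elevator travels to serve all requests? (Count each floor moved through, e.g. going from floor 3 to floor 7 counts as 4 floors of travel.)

Start at floor 4 moving up, LOOK stop order: [5, 7, 8, 10, 13, 2]
  4 → 5: |5-4| = 1, total = 1
  5 → 7: |7-5| = 2, total = 3
  7 → 8: |8-7| = 1, total = 4
  8 → 10: |10-8| = 2, total = 6
  10 → 13: |13-10| = 3, total = 9
  13 → 2: |2-13| = 11, total = 20

Answer: 20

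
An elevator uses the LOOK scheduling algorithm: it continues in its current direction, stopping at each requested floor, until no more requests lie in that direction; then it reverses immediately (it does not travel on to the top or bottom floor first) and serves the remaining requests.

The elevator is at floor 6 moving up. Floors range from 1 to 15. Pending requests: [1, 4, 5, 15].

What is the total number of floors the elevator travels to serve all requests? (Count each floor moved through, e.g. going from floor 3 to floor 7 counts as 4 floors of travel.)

Answer: 23

Derivation:
Start at floor 6 moving up, LOOK stop order: [15, 5, 4, 1]
  6 → 15: |15-6| = 9, total = 9
  15 → 5: |5-15| = 10, total = 19
  5 → 4: |4-5| = 1, total = 20
  4 → 1: |1-4| = 3, total = 23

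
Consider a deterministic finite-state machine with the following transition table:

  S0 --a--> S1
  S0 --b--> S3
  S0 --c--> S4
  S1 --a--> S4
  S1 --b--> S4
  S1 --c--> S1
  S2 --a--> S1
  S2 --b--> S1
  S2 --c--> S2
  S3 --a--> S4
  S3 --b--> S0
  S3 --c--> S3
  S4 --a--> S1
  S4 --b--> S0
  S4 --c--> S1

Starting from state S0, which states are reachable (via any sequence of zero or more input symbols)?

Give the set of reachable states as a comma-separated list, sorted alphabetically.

Answer: S0, S1, S3, S4

Derivation:
BFS from S0:
  visit S0: S0--a-->S1 (new), S0--b-->S3 (new), S0--c-->S4 (new)
  visit S1: S1--a-->S4 (seen), S1--b-->S4 (seen), S1--c-->S1 (seen)
  visit S3: S3--a-->S4 (seen), S3--b-->S0 (seen), S3--c-->S3 (seen)
  visit S4: S4--a-->S1 (seen), S4--b-->S0 (seen), S4--c-->S1 (seen)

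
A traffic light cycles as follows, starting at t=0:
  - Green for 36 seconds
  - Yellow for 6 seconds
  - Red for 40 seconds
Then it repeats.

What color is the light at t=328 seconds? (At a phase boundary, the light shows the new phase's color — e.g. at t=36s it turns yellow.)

Answer: green

Derivation:
Cycle length = 36 + 6 + 40 = 82s
t = 328, phase_t = 328 mod 82 = 0
0 < 36 (green end) → GREEN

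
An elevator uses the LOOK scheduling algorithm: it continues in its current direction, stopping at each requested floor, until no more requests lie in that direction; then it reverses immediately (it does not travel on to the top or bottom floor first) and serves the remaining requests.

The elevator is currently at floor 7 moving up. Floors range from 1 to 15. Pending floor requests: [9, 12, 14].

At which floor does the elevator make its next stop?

Current floor: 7, direction: up
Requests above: [9, 12, 14]
Requests below: []
Moving up and requests lie above → nearest above is min([9, 12, 14]) = 9

Answer: 9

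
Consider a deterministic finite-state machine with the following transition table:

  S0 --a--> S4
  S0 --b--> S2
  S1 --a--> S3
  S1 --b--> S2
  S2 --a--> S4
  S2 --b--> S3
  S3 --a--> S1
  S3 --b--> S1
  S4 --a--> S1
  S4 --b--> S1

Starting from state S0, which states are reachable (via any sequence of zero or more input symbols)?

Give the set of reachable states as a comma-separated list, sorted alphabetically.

BFS from S0:
  visit S0: S0--a-->S4 (new), S0--b-->S2 (new)
  visit S4: S4--a-->S1 (new), S4--b-->S1 (seen)
  visit S2: S2--a-->S4 (seen), S2--b-->S3 (new)
  visit S1: S1--a-->S3 (seen), S1--b-->S2 (seen)
  visit S3: S3--a-->S1 (seen), S3--b-->S1 (seen)

Answer: S0, S1, S2, S3, S4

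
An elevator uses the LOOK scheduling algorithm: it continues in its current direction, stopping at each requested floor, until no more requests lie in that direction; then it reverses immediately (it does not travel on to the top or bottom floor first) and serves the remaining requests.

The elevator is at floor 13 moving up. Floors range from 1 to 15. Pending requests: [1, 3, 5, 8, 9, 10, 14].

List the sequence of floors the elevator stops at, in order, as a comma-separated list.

Answer: 14, 10, 9, 8, 5, 3, 1

Derivation:
Current: 13, moving UP
Serve above first (ascending): [14]
Then reverse, serve below (descending): [10, 9, 8, 5, 3, 1]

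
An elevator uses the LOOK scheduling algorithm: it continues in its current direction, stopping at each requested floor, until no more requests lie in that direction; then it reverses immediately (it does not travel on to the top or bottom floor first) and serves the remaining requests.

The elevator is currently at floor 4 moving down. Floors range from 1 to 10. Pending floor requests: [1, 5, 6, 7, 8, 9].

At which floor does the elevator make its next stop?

Answer: 1

Derivation:
Current floor: 4, direction: down
Requests above: [5, 6, 7, 8, 9]
Requests below: [1]
Moving down and requests lie below → nearest below is max([1]) = 1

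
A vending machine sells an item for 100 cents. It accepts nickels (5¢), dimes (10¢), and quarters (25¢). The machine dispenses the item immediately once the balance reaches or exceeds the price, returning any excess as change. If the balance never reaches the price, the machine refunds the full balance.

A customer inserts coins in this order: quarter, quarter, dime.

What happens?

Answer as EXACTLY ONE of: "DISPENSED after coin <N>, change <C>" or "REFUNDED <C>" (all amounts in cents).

Price: 100¢
Coin 1 (quarter, 25¢): balance = 25¢
Coin 2 (quarter, 25¢): balance = 50¢
Coin 3 (dime, 10¢): balance = 60¢
All coins inserted, balance 60¢ < price 100¢ → REFUND 60¢

Answer: REFUNDED 60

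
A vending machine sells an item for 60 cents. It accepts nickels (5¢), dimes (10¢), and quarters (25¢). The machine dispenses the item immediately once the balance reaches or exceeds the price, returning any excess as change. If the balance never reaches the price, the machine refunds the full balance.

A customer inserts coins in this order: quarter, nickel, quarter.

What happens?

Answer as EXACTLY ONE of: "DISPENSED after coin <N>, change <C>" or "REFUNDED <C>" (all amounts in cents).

Price: 60¢
Coin 1 (quarter, 25¢): balance = 25¢
Coin 2 (nickel, 5¢): balance = 30¢
Coin 3 (quarter, 25¢): balance = 55¢
All coins inserted, balance 55¢ < price 60¢ → REFUND 55¢

Answer: REFUNDED 55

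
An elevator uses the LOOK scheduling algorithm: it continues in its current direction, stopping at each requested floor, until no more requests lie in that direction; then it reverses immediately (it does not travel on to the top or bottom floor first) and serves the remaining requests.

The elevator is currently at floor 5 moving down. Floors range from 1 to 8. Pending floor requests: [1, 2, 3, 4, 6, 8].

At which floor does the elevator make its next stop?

Current floor: 5, direction: down
Requests above: [6, 8]
Requests below: [1, 2, 3, 4]
Moving down and requests lie below → nearest below is max([1, 2, 3, 4]) = 4

Answer: 4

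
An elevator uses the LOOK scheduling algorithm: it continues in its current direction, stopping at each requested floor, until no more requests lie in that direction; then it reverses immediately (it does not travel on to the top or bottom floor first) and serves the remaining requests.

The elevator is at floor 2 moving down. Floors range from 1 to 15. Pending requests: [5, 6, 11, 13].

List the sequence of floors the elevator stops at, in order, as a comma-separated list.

Answer: 5, 6, 11, 13

Derivation:
Current: 2, moving DOWN
Serve below first (descending): []
Then reverse, serve above (ascending): [5, 6, 11, 13]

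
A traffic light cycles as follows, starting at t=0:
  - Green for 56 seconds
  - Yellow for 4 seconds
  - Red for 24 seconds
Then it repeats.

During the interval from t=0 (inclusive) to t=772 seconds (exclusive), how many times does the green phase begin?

Answer: 10

Derivation:
Cycle = 56+4+24 = 84s
green phase starts at t = k*84 + 0 for k=0,1,2,...
Need k*84+0 < 772 → k < 9.190
k ∈ {0, ..., 9} → 10 starts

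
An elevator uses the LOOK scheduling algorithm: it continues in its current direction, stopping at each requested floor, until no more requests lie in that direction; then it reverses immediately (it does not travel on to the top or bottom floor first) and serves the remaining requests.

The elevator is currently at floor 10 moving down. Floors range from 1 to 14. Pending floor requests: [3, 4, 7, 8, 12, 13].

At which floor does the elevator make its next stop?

Answer: 8

Derivation:
Current floor: 10, direction: down
Requests above: [12, 13]
Requests below: [3, 4, 7, 8]
Moving down and requests lie below → nearest below is max([3, 4, 7, 8]) = 8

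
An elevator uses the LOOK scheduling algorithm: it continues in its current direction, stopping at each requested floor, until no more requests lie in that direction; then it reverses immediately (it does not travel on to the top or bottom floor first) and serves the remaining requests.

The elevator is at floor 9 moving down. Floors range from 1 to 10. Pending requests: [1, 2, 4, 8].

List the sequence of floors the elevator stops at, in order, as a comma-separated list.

Answer: 8, 4, 2, 1

Derivation:
Current: 9, moving DOWN
Serve below first (descending): [8, 4, 2, 1]
Then reverse, serve above (ascending): []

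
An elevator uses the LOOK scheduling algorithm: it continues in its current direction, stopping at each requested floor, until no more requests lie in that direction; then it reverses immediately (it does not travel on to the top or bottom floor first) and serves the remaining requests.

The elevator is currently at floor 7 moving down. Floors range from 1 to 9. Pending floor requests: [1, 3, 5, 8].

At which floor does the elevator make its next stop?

Current floor: 7, direction: down
Requests above: [8]
Requests below: [1, 3, 5]
Moving down and requests lie below → nearest below is max([1, 3, 5]) = 5

Answer: 5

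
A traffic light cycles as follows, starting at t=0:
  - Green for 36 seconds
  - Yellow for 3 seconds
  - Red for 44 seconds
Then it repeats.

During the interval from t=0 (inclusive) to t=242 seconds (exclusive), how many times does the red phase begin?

Cycle = 36+3+44 = 83s
red phase starts at t = k*83 + 39 for k=0,1,2,...
Need k*83+39 < 242 → k < 2.446
k ∈ {0, ..., 2} → 3 starts

Answer: 3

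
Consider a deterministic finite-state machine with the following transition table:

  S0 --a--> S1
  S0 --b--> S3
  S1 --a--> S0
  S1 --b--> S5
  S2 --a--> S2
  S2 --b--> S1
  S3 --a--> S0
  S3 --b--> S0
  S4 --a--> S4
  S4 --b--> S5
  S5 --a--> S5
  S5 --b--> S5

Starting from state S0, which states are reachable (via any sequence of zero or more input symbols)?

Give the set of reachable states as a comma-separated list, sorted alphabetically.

Answer: S0, S1, S3, S5

Derivation:
BFS from S0:
  visit S0: S0--a-->S1 (new), S0--b-->S3 (new)
  visit S1: S1--a-->S0 (seen), S1--b-->S5 (new)
  visit S3: S3--a-->S0 (seen), S3--b-->S0 (seen)
  visit S5: S5--a-->S5 (seen), S5--b-->S5 (seen)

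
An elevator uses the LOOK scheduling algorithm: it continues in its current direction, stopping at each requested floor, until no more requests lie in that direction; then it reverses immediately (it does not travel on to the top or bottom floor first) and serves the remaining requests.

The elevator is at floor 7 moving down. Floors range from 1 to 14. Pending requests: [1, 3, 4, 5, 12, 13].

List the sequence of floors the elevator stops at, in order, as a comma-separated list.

Current: 7, moving DOWN
Serve below first (descending): [5, 4, 3, 1]
Then reverse, serve above (ascending): [12, 13]

Answer: 5, 4, 3, 1, 12, 13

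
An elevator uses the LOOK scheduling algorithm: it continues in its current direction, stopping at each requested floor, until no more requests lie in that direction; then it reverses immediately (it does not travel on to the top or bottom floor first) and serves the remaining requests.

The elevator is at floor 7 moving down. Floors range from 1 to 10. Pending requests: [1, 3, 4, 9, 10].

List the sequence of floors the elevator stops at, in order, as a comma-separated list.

Current: 7, moving DOWN
Serve below first (descending): [4, 3, 1]
Then reverse, serve above (ascending): [9, 10]

Answer: 4, 3, 1, 9, 10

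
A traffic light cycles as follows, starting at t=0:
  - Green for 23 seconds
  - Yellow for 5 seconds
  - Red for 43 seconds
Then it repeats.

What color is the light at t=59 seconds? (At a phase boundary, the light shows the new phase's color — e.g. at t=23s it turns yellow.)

Answer: red

Derivation:
Cycle length = 23 + 5 + 43 = 71s
t = 59, phase_t = 59 mod 71 = 59
59 >= 28 → RED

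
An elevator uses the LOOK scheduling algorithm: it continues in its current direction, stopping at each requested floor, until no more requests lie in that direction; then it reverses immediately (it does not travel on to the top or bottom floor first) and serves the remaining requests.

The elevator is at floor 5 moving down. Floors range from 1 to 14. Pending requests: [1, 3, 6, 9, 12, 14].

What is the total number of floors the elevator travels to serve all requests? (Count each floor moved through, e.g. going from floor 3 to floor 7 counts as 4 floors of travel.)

Start at floor 5 moving down, LOOK stop order: [3, 1, 6, 9, 12, 14]
  5 → 3: |3-5| = 2, total = 2
  3 → 1: |1-3| = 2, total = 4
  1 → 6: |6-1| = 5, total = 9
  6 → 9: |9-6| = 3, total = 12
  9 → 12: |12-9| = 3, total = 15
  12 → 14: |14-12| = 2, total = 17

Answer: 17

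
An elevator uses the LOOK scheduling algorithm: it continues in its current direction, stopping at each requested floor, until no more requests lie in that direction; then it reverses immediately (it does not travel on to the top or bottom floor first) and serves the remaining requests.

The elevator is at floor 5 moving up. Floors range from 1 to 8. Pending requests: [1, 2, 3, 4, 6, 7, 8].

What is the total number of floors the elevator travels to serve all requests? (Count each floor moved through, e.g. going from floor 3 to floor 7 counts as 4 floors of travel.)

Answer: 10

Derivation:
Start at floor 5 moving up, LOOK stop order: [6, 7, 8, 4, 3, 2, 1]
  5 → 6: |6-5| = 1, total = 1
  6 → 7: |7-6| = 1, total = 2
  7 → 8: |8-7| = 1, total = 3
  8 → 4: |4-8| = 4, total = 7
  4 → 3: |3-4| = 1, total = 8
  3 → 2: |2-3| = 1, total = 9
  2 → 1: |1-2| = 1, total = 10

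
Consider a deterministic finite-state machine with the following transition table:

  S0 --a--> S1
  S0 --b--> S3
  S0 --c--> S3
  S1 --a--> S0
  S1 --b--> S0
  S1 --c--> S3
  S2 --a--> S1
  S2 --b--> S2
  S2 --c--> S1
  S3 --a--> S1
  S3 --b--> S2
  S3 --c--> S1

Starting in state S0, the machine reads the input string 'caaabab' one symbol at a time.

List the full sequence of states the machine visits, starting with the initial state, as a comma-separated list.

Start: S0
  read 'c': S0 --c--> S3
  read 'a': S3 --a--> S1
  read 'a': S1 --a--> S0
  read 'a': S0 --a--> S1
  read 'b': S1 --b--> S0
  read 'a': S0 --a--> S1
  read 'b': S1 --b--> S0

Answer: S0, S3, S1, S0, S1, S0, S1, S0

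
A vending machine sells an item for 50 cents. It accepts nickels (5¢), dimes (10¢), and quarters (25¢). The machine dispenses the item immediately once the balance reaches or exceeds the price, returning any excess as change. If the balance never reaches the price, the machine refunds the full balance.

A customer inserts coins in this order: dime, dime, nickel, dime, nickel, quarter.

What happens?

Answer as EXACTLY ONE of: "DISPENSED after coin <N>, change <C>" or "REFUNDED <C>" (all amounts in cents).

Answer: DISPENSED after coin 6, change 15

Derivation:
Price: 50¢
Coin 1 (dime, 10¢): balance = 10¢
Coin 2 (dime, 10¢): balance = 20¢
Coin 3 (nickel, 5¢): balance = 25¢
Coin 4 (dime, 10¢): balance = 35¢
Coin 5 (nickel, 5¢): balance = 40¢
Coin 6 (quarter, 25¢): balance = 65¢
  → balance >= price → DISPENSE, change = 65 - 50 = 15¢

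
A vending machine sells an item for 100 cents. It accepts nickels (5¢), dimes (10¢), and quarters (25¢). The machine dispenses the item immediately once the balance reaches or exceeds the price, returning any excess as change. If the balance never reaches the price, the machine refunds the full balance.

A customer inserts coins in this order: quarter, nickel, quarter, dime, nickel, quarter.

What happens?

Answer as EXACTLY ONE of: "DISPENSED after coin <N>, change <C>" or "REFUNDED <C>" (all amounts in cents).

Answer: REFUNDED 95

Derivation:
Price: 100¢
Coin 1 (quarter, 25¢): balance = 25¢
Coin 2 (nickel, 5¢): balance = 30¢
Coin 3 (quarter, 25¢): balance = 55¢
Coin 4 (dime, 10¢): balance = 65¢
Coin 5 (nickel, 5¢): balance = 70¢
Coin 6 (quarter, 25¢): balance = 95¢
All coins inserted, balance 95¢ < price 100¢ → REFUND 95¢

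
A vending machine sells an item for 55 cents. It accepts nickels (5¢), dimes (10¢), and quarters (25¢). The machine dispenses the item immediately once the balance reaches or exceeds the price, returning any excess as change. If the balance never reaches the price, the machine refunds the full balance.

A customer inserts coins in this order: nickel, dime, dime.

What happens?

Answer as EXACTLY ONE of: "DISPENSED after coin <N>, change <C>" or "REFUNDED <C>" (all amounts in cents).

Price: 55¢
Coin 1 (nickel, 5¢): balance = 5¢
Coin 2 (dime, 10¢): balance = 15¢
Coin 3 (dime, 10¢): balance = 25¢
All coins inserted, balance 25¢ < price 55¢ → REFUND 25¢

Answer: REFUNDED 25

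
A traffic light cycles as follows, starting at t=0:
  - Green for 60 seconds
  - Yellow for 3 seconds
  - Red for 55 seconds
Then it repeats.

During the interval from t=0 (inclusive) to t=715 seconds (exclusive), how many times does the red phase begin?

Answer: 6

Derivation:
Cycle = 60+3+55 = 118s
red phase starts at t = k*118 + 63 for k=0,1,2,...
Need k*118+63 < 715 → k < 5.525
k ∈ {0, ..., 5} → 6 starts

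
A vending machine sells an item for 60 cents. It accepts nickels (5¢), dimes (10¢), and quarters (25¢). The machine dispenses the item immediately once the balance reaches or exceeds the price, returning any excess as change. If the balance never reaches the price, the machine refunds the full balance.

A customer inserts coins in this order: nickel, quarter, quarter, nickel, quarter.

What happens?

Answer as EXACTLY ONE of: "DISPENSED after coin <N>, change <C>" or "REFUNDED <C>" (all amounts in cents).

Price: 60¢
Coin 1 (nickel, 5¢): balance = 5¢
Coin 2 (quarter, 25¢): balance = 30¢
Coin 3 (quarter, 25¢): balance = 55¢
Coin 4 (nickel, 5¢): balance = 60¢
  → balance >= price → DISPENSE, change = 60 - 60 = 0¢

Answer: DISPENSED after coin 4, change 0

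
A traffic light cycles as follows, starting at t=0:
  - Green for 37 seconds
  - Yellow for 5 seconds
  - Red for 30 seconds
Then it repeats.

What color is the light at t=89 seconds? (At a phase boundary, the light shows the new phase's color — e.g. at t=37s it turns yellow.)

Cycle length = 37 + 5 + 30 = 72s
t = 89, phase_t = 89 mod 72 = 17
17 < 37 (green end) → GREEN

Answer: green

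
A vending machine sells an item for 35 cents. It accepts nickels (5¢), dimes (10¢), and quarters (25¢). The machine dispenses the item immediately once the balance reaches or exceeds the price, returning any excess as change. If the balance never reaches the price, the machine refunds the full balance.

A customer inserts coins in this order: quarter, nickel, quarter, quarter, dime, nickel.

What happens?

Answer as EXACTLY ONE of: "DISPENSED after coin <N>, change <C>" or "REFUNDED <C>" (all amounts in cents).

Price: 35¢
Coin 1 (quarter, 25¢): balance = 25¢
Coin 2 (nickel, 5¢): balance = 30¢
Coin 3 (quarter, 25¢): balance = 55¢
  → balance >= price → DISPENSE, change = 55 - 35 = 20¢

Answer: DISPENSED after coin 3, change 20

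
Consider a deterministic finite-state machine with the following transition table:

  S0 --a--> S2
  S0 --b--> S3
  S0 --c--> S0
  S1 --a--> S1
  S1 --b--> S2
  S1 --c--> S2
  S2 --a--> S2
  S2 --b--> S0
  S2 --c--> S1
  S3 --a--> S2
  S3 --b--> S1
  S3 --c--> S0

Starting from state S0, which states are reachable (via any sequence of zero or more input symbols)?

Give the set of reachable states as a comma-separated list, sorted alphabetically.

BFS from S0:
  visit S0: S0--a-->S2 (new), S0--b-->S3 (new), S0--c-->S0 (seen)
  visit S2: S2--a-->S2 (seen), S2--b-->S0 (seen), S2--c-->S1 (new)
  visit S3: S3--a-->S2 (seen), S3--b-->S1 (seen), S3--c-->S0 (seen)
  visit S1: S1--a-->S1 (seen), S1--b-->S2 (seen), S1--c-->S2 (seen)

Answer: S0, S1, S2, S3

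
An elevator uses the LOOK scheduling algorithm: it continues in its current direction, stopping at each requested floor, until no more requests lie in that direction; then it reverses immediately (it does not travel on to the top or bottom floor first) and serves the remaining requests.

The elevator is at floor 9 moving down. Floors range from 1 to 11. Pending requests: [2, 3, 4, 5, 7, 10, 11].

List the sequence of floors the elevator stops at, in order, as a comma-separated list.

Current: 9, moving DOWN
Serve below first (descending): [7, 5, 4, 3, 2]
Then reverse, serve above (ascending): [10, 11]

Answer: 7, 5, 4, 3, 2, 10, 11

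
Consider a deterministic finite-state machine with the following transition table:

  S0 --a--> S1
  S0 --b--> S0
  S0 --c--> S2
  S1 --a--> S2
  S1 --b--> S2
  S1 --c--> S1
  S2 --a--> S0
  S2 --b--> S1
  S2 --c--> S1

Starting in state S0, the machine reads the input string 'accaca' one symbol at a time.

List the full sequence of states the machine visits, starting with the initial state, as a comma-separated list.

Answer: S0, S1, S1, S1, S2, S1, S2

Derivation:
Start: S0
  read 'a': S0 --a--> S1
  read 'c': S1 --c--> S1
  read 'c': S1 --c--> S1
  read 'a': S1 --a--> S2
  read 'c': S2 --c--> S1
  read 'a': S1 --a--> S2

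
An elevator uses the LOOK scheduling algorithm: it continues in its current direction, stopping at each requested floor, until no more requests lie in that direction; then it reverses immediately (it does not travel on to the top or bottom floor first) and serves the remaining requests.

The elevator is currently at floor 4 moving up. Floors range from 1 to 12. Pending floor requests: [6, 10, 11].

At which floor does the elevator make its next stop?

Current floor: 4, direction: up
Requests above: [6, 10, 11]
Requests below: []
Moving up and requests lie above → nearest above is min([6, 10, 11]) = 6

Answer: 6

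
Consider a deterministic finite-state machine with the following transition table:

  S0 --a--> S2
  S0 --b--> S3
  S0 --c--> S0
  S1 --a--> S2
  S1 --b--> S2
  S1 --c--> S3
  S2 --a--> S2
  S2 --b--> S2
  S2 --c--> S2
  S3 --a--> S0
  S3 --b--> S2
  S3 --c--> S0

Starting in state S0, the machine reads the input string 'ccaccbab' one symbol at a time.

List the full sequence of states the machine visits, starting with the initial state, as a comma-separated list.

Answer: S0, S0, S0, S2, S2, S2, S2, S2, S2

Derivation:
Start: S0
  read 'c': S0 --c--> S0
  read 'c': S0 --c--> S0
  read 'a': S0 --a--> S2
  read 'c': S2 --c--> S2
  read 'c': S2 --c--> S2
  read 'b': S2 --b--> S2
  read 'a': S2 --a--> S2
  read 'b': S2 --b--> S2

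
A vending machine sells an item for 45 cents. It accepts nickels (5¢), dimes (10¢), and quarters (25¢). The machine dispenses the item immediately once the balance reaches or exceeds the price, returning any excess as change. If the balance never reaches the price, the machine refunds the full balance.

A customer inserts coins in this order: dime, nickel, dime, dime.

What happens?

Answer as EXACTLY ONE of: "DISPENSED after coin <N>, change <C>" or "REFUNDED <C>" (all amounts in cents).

Price: 45¢
Coin 1 (dime, 10¢): balance = 10¢
Coin 2 (nickel, 5¢): balance = 15¢
Coin 3 (dime, 10¢): balance = 25¢
Coin 4 (dime, 10¢): balance = 35¢
All coins inserted, balance 35¢ < price 45¢ → REFUND 35¢

Answer: REFUNDED 35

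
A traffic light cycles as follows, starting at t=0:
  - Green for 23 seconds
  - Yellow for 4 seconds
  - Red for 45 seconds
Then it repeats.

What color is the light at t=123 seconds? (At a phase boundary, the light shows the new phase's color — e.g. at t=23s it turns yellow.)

Cycle length = 23 + 4 + 45 = 72s
t = 123, phase_t = 123 mod 72 = 51
51 >= 27 → RED

Answer: red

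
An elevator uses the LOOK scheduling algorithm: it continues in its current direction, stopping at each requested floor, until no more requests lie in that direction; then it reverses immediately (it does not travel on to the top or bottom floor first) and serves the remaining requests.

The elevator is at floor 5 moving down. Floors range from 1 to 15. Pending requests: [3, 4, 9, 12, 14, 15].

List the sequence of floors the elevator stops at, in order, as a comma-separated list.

Current: 5, moving DOWN
Serve below first (descending): [4, 3]
Then reverse, serve above (ascending): [9, 12, 14, 15]

Answer: 4, 3, 9, 12, 14, 15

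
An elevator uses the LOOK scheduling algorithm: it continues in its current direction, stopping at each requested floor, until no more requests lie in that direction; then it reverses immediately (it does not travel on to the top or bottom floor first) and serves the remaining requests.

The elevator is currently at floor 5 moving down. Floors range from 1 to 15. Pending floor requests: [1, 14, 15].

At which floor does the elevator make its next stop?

Current floor: 5, direction: down
Requests above: [14, 15]
Requests below: [1]
Moving down and requests lie below → nearest below is max([1]) = 1

Answer: 1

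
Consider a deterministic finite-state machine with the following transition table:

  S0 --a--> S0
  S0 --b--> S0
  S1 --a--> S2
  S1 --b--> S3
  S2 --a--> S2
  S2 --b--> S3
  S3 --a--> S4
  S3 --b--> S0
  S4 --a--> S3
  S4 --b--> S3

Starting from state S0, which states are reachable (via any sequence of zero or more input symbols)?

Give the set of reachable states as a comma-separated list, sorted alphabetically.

BFS from S0:
  visit S0: S0--a-->S0 (seen), S0--b-->S0 (seen)

Answer: S0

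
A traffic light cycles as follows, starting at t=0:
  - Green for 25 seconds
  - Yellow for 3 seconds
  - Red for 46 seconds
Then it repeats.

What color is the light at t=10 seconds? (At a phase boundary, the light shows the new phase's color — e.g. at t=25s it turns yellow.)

Cycle length = 25 + 3 + 46 = 74s
t = 10, phase_t = 10 mod 74 = 10
10 < 25 (green end) → GREEN

Answer: green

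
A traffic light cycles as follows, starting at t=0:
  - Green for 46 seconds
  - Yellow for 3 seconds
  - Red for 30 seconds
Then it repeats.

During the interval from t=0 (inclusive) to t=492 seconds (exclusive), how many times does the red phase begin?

Cycle = 46+3+30 = 79s
red phase starts at t = k*79 + 49 for k=0,1,2,...
Need k*79+49 < 492 → k < 5.608
k ∈ {0, ..., 5} → 6 starts

Answer: 6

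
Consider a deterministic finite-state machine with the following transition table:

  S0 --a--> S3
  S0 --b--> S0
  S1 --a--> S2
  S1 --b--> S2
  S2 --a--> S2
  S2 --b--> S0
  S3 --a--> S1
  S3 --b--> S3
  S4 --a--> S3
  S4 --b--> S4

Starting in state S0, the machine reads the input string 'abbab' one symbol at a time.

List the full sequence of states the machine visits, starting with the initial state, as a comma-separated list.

Start: S0
  read 'a': S0 --a--> S3
  read 'b': S3 --b--> S3
  read 'b': S3 --b--> S3
  read 'a': S3 --a--> S1
  read 'b': S1 --b--> S2

Answer: S0, S3, S3, S3, S1, S2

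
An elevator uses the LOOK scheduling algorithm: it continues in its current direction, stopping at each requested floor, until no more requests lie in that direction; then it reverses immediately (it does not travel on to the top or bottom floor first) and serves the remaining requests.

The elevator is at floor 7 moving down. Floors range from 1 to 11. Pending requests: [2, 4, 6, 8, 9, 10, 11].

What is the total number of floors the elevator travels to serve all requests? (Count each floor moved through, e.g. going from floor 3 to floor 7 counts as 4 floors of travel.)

Answer: 14

Derivation:
Start at floor 7 moving down, LOOK stop order: [6, 4, 2, 8, 9, 10, 11]
  7 → 6: |6-7| = 1, total = 1
  6 → 4: |4-6| = 2, total = 3
  4 → 2: |2-4| = 2, total = 5
  2 → 8: |8-2| = 6, total = 11
  8 → 9: |9-8| = 1, total = 12
  9 → 10: |10-9| = 1, total = 13
  10 → 11: |11-10| = 1, total = 14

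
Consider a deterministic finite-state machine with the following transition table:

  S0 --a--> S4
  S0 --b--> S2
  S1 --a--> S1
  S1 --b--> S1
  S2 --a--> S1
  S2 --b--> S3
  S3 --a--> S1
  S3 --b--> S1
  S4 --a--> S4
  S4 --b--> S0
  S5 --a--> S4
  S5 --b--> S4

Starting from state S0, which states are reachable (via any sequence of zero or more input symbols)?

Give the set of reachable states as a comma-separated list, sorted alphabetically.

BFS from S0:
  visit S0: S0--a-->S4 (new), S0--b-->S2 (new)
  visit S4: S4--a-->S4 (seen), S4--b-->S0 (seen)
  visit S2: S2--a-->S1 (new), S2--b-->S3 (new)
  visit S1: S1--a-->S1 (seen), S1--b-->S1 (seen)
  visit S3: S3--a-->S1 (seen), S3--b-->S1 (seen)

Answer: S0, S1, S2, S3, S4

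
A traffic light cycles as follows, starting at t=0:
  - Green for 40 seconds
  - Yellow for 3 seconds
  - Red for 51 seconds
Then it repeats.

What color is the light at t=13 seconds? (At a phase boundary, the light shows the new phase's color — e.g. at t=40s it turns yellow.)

Answer: green

Derivation:
Cycle length = 40 + 3 + 51 = 94s
t = 13, phase_t = 13 mod 94 = 13
13 < 40 (green end) → GREEN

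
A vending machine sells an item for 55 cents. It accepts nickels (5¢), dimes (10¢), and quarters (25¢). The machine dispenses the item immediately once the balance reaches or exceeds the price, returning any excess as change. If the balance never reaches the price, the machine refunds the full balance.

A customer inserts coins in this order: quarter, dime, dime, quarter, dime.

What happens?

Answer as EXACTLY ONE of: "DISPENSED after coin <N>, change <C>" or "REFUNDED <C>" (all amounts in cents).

Answer: DISPENSED after coin 4, change 15

Derivation:
Price: 55¢
Coin 1 (quarter, 25¢): balance = 25¢
Coin 2 (dime, 10¢): balance = 35¢
Coin 3 (dime, 10¢): balance = 45¢
Coin 4 (quarter, 25¢): balance = 70¢
  → balance >= price → DISPENSE, change = 70 - 55 = 15¢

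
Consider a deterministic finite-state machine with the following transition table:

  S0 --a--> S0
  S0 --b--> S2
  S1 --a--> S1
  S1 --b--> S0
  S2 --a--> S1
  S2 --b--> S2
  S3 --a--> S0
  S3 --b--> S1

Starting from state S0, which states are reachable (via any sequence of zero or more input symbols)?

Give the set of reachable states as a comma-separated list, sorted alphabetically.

Answer: S0, S1, S2

Derivation:
BFS from S0:
  visit S0: S0--a-->S0 (seen), S0--b-->S2 (new)
  visit S2: S2--a-->S1 (new), S2--b-->S2 (seen)
  visit S1: S1--a-->S1 (seen), S1--b-->S0 (seen)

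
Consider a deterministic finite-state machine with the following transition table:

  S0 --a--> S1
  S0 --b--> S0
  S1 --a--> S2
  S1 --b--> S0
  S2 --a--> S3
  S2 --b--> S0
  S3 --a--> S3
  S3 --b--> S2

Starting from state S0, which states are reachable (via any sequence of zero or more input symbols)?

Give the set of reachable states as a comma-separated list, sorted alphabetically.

BFS from S0:
  visit S0: S0--a-->S1 (new), S0--b-->S0 (seen)
  visit S1: S1--a-->S2 (new), S1--b-->S0 (seen)
  visit S2: S2--a-->S3 (new), S2--b-->S0 (seen)
  visit S3: S3--a-->S3 (seen), S3--b-->S2 (seen)

Answer: S0, S1, S2, S3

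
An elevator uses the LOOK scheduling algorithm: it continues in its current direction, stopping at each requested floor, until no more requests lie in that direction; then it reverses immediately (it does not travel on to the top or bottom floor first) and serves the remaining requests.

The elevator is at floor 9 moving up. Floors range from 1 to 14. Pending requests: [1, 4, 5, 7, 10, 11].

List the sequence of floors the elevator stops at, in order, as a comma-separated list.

Current: 9, moving UP
Serve above first (ascending): [10, 11]
Then reverse, serve below (descending): [7, 5, 4, 1]

Answer: 10, 11, 7, 5, 4, 1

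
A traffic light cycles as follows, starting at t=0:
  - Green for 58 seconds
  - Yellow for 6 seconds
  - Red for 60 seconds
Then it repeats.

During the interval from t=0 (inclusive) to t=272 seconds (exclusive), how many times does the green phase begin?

Cycle = 58+6+60 = 124s
green phase starts at t = k*124 + 0 for k=0,1,2,...
Need k*124+0 < 272 → k < 2.194
k ∈ {0, ..., 2} → 3 starts

Answer: 3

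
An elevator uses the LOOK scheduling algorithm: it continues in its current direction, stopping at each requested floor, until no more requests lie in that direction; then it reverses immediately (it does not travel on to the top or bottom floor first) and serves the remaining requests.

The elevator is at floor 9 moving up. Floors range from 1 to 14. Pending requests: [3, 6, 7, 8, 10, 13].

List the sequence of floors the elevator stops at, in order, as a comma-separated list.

Answer: 10, 13, 8, 7, 6, 3

Derivation:
Current: 9, moving UP
Serve above first (ascending): [10, 13]
Then reverse, serve below (descending): [8, 7, 6, 3]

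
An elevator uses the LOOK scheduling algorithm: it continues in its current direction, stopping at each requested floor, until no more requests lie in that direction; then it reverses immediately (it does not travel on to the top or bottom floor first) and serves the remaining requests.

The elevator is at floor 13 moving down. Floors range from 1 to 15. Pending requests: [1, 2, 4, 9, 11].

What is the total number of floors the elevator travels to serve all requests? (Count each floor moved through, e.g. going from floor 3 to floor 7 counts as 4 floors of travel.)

Answer: 12

Derivation:
Start at floor 13 moving down, LOOK stop order: [11, 9, 4, 2, 1]
  13 → 11: |11-13| = 2, total = 2
  11 → 9: |9-11| = 2, total = 4
  9 → 4: |4-9| = 5, total = 9
  4 → 2: |2-4| = 2, total = 11
  2 → 1: |1-2| = 1, total = 12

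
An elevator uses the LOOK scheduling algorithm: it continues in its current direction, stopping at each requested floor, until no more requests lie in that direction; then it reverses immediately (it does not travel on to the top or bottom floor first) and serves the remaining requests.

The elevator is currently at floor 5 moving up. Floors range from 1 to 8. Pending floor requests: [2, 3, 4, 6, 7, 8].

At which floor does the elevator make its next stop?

Answer: 6

Derivation:
Current floor: 5, direction: up
Requests above: [6, 7, 8]
Requests below: [2, 3, 4]
Moving up and requests lie above → nearest above is min([6, 7, 8]) = 6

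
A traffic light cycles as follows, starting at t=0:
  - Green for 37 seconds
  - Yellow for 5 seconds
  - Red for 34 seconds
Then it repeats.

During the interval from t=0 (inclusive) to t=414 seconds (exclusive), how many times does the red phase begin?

Answer: 5

Derivation:
Cycle = 37+5+34 = 76s
red phase starts at t = k*76 + 42 for k=0,1,2,...
Need k*76+42 < 414 → k < 4.895
k ∈ {0, ..., 4} → 5 starts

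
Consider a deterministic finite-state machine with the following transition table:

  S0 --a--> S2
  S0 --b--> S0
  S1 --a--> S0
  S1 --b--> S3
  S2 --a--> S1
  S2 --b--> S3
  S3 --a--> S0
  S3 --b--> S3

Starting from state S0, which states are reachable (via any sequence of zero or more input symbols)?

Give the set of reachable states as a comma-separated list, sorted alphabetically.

BFS from S0:
  visit S0: S0--a-->S2 (new), S0--b-->S0 (seen)
  visit S2: S2--a-->S1 (new), S2--b-->S3 (new)
  visit S1: S1--a-->S0 (seen), S1--b-->S3 (seen)
  visit S3: S3--a-->S0 (seen), S3--b-->S3 (seen)

Answer: S0, S1, S2, S3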